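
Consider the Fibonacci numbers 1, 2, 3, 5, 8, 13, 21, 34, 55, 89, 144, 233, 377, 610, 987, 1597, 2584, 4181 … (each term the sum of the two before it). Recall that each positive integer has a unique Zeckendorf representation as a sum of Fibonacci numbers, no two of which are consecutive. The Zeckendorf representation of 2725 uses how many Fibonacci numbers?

5

Greedy algorithm:
take 2584 (≤ 2725); 2725 − 2584 = 141
take 89 (≤ 141); 141 − 89 = 52
take 34 (≤ 52); 52 − 34 = 18
take 13 (≤ 18); 18 − 13 = 5
take 5 (≤ 5); 5 − 5 = 0
2725 = 2584 + 89 + 34 + 13 + 5, which has 5 terms.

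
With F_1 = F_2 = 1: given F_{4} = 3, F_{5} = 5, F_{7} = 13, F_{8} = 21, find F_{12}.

144

By the addition formula F_{m+n} = F_m F_{n+1} + F_{m−1} F_n with m=8, n=4: F_{12} = 21·5 + 13·3 = 105 + 39 = 144.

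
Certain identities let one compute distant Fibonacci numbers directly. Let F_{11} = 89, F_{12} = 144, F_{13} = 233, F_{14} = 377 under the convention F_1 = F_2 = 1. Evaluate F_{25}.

By the addition formula F_{m+n} = F_m F_{n+1} + F_{m−1} F_n with m=14, n=11: F_{25} = 377·144 + 233·89 = 54288 + 20737 = 75025.

75025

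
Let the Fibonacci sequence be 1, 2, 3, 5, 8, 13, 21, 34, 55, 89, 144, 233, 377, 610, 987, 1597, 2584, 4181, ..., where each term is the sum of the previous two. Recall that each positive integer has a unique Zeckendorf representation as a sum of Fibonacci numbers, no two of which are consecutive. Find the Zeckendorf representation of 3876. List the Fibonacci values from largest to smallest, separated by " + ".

2584 + 987 + 233 + 55 + 13 + 3 + 1

3876 − 2584 = 1292
1292 − 987 = 305
305 − 233 = 72
72 − 55 = 17
17 − 13 = 4
4 − 3 = 1
1 − 1 = 0
So 3876 = 2584 + 987 + 233 + 55 + 13 + 3 + 1, with no two terms consecutive in the sequence.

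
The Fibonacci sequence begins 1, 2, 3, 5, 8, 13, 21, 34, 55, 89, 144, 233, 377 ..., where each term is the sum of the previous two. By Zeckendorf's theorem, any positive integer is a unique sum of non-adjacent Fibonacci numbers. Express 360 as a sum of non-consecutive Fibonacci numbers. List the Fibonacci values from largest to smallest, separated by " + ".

233 + 89 + 34 + 3 + 1

360 − 233 = 127
127 − 89 = 38
38 − 34 = 4
4 − 3 = 1
1 − 1 = 0
So 360 = 233 + 89 + 34 + 3 + 1, with no two terms consecutive in the sequence.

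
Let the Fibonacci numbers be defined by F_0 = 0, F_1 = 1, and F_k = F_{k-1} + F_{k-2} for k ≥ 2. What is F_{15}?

610

Iterating the recurrence up to F_{7} = 13 and F_{6} = 8:
F_{8} = F_{7} + F_{6} = 13 + 8 = 21
F_{9} = F_{8} + F_{7} = 21 + 13 = 34
F_{10} = F_{9} + F_{8} = 34 + 21 = 55
F_{11} = F_{10} + F_{9} = 55 + 34 = 89
F_{12} = F_{11} + F_{10} = 89 + 55 = 144
F_{13} = F_{12} + F_{11} = 144 + 89 = 233
F_{14} = F_{13} + F_{12} = 233 + 144 = 377
F_{15} = F_{14} + F_{13} = 377 + 233 = 610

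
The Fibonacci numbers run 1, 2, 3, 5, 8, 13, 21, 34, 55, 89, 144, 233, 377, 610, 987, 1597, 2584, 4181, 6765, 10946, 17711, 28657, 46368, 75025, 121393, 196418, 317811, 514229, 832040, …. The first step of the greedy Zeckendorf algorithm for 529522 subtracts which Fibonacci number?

514229

514229 ≤ 529522 < 832040, so the largest Fibonacci number not exceeding 529522 is 514229.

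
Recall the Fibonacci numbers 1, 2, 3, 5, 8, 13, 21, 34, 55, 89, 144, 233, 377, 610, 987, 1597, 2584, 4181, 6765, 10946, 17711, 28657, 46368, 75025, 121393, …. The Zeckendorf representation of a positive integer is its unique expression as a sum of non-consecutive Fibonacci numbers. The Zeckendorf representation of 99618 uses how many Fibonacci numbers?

take 75025 (≤ 99618); 99618 − 75025 = 24593
take 17711 (≤ 24593); 24593 − 17711 = 6882
take 6765 (≤ 6882); 6882 − 6765 = 117
take 89 (≤ 117); 117 − 89 = 28
take 21 (≤ 28); 28 − 21 = 7
take 5 (≤ 7); 7 − 5 = 2
take 2 (≤ 2); 2 − 2 = 0
99618 = 75025 + 17711 + 6765 + 89 + 21 + 5 + 2, which has 7 terms.

7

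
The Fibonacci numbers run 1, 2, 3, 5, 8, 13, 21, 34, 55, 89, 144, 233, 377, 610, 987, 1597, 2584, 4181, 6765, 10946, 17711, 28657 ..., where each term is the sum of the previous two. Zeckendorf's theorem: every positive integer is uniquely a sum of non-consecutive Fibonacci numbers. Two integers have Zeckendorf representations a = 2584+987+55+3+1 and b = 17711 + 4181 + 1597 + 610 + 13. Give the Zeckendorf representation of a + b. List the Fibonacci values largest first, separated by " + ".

17711 + 6765 + 2584 + 610 + 55 + 13 + 3 + 1

The two numbers are 3630 and 24112, so their sum is 27742.
largest Fibonacci ≤ 27742 is 17711; 27742 − 17711 = 10031
largest Fibonacci ≤ 10031 is 6765; 10031 − 6765 = 3266
largest Fibonacci ≤ 3266 is 2584; 3266 − 2584 = 682
largest Fibonacci ≤ 682 is 610; 682 − 610 = 72
largest Fibonacci ≤ 72 is 55; 72 − 55 = 17
largest Fibonacci ≤ 17 is 13; 17 − 13 = 4
largest Fibonacci ≤ 4 is 3; 4 − 3 = 1
largest Fibonacci ≤ 1 is 1; 1 − 1 = 0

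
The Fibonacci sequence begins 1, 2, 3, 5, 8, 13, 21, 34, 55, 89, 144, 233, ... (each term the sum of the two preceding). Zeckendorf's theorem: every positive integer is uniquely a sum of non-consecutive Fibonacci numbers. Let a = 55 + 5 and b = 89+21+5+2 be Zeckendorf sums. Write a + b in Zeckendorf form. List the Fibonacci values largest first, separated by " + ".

144 + 21 + 8 + 3 + 1

The two numbers are 60 and 117, so their sum is 177.
177 − 144 = 33
33 − 21 = 12
12 − 8 = 4
4 − 3 = 1
1 − 1 = 0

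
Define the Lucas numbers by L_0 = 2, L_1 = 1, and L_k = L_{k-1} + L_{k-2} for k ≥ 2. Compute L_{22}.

Iterating the recurrence up to L_{18} = 5778 and L_{17} = 3571:
L_{19} = L_{18} + L_{17} = 5778 + 3571 = 9349
L_{20} = L_{19} + L_{18} = 9349 + 5778 = 15127
L_{21} = L_{20} + L_{19} = 15127 + 9349 = 24476
L_{22} = L_{21} + L_{20} = 24476 + 15127 = 39603

39603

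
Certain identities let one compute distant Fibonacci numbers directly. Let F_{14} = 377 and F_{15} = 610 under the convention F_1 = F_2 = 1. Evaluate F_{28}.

317811

By the doubling identity F_{2k} = F_k(2F_{k+1} − F_k): F_{28} = 377·(2·610 − 377) = 377·843 = 317811.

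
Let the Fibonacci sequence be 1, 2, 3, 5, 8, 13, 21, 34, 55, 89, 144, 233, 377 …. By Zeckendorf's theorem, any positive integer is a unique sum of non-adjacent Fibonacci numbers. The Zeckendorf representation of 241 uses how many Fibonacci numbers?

2

Greedily peel off the largest Fibonacci term at each step:
241 − 233 = 8
8 − 8 = 0
241 = 233 + 8, which has 2 terms.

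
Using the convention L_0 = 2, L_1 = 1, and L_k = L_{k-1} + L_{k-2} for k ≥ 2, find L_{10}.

Iterating the recurrence up to L_{4} = 7 and L_{3} = 4:
L_{5} = L_{4} + L_{3} = 7 + 4 = 11
L_{6} = L_{5} + L_{4} = 11 + 7 = 18
L_{7} = L_{6} + L_{5} = 18 + 11 = 29
L_{8} = L_{7} + L_{6} = 29 + 18 = 47
L_{9} = L_{8} + L_{7} = 47 + 29 = 76
L_{10} = L_{9} + L_{8} = 76 + 47 = 123

123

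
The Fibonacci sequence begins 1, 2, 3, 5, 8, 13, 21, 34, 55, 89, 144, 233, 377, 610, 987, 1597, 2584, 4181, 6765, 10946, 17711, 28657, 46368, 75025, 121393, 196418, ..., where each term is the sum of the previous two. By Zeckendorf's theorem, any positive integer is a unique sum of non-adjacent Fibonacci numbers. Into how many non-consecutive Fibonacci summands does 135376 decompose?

6

Greedily peel off the largest Fibonacci term at each step:
135376: greatest Fibonacci not exceeding it is 121393, leaving 13983
13983: greatest Fibonacci not exceeding it is 10946, leaving 3037
3037: greatest Fibonacci not exceeding it is 2584, leaving 453
453: greatest Fibonacci not exceeding it is 377, leaving 76
76: greatest Fibonacci not exceeding it is 55, leaving 21
21: greatest Fibonacci not exceeding it is 21, leaving 0
135376 = 121393 + 10946 + 2584 + 377 + 55 + 21, which has 6 terms.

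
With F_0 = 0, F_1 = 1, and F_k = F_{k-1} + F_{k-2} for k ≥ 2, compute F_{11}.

89

Iterating the recurrence up to F_{6} = 8 and F_{5} = 5:
F_{7} = F_{6} + F_{5} = 8 + 5 = 13
F_{8} = F_{7} + F_{6} = 13 + 8 = 21
F_{9} = F_{8} + F_{7} = 21 + 13 = 34
F_{10} = F_{9} + F_{8} = 34 + 21 = 55
F_{11} = F_{10} + F_{9} = 55 + 34 = 89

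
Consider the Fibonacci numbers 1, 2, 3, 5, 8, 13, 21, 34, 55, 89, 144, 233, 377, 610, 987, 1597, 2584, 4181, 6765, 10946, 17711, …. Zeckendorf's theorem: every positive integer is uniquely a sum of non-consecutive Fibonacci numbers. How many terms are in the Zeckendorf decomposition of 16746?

Greedy algorithm:
16746 − 10946 = 5800
5800 − 4181 = 1619
1619 − 1597 = 22
22 − 21 = 1
1 − 1 = 0
16746 = 10946 + 4181 + 1597 + 21 + 1, which has 5 terms.

5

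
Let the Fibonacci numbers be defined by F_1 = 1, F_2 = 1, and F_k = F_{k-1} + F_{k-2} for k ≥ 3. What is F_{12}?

144

Iterating the recurrence up to F_{4} = 3 and F_{3} = 2:
F_{5} = F_{4} + F_{3} = 3 + 2 = 5
F_{6} = F_{5} + F_{4} = 5 + 3 = 8
F_{7} = F_{6} + F_{5} = 8 + 5 = 13
F_{8} = F_{7} + F_{6} = 13 + 8 = 21
F_{9} = F_{8} + F_{7} = 21 + 13 = 34
F_{10} = F_{9} + F_{8} = 34 + 21 = 55
F_{11} = F_{10} + F_{9} = 55 + 34 = 89
F_{12} = F_{11} + F_{10} = 89 + 55 = 144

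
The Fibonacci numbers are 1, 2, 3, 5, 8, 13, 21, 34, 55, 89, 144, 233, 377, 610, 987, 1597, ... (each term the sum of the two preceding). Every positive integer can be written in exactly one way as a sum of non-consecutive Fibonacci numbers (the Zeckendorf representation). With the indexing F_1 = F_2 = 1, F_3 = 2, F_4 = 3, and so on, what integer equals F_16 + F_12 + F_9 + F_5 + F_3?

1172

F_16 + F_12 + F_9 + F_5 + F_3 = 987 + 144 + 34 + 5 + 2 = 1172.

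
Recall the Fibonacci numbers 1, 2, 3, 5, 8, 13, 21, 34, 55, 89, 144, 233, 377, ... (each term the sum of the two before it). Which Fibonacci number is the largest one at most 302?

233

233 ≤ 302 < 377, so the largest Fibonacci number not exceeding 302 is 233.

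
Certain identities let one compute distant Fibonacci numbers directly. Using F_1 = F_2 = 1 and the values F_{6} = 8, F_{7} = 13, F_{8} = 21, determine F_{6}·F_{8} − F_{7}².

8·21 − 13² = 168 − 169 = -1. (Cassini's identity: F_{k−1}F_{k+1} − F_k² = (−1)^k.)

-1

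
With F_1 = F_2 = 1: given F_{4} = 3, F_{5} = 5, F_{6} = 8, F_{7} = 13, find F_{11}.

By the addition formula F_{m+n} = F_m F_{n+1} + F_{m−1} F_n with m=7, n=4: F_{11} = 13·5 + 8·3 = 65 + 24 = 89.

89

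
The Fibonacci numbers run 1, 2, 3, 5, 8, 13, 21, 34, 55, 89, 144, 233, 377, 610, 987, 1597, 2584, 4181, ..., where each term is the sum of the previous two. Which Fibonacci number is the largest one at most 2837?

2584

2584 ≤ 2837 < 4181, so the largest Fibonacci number not exceeding 2837 is 2584.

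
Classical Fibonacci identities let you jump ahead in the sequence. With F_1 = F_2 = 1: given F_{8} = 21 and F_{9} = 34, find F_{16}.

987

By the doubling identity F_{2k} = F_k(2F_{k+1} − F_k): F_{16} = 21·(2·34 − 21) = 21·47 = 987.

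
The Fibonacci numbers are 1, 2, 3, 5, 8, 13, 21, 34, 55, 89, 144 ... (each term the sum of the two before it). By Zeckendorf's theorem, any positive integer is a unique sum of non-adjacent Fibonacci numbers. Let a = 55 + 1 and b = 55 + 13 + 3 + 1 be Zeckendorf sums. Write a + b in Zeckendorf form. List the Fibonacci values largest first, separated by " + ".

89 + 34 + 5

The two numbers are 56 and 72, so their sum is 128.
Greedy algorithm:
128 − 89 = 39
39 − 34 = 5
5 − 5 = 0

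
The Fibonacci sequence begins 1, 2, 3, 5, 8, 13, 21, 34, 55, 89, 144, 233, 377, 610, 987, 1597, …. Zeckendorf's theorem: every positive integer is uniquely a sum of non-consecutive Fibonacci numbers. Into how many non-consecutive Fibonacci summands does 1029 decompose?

3

987 ≤ 1029 < 1597, so take 987; remainder 42
34 ≤ 42 < 55, so take 34; remainder 8
8 ≤ 8 < 13, so take 8; remainder 0
1029 = 987 + 34 + 8, which has 3 terms.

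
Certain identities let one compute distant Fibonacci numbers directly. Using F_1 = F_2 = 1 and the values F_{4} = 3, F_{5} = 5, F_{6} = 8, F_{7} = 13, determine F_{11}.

By the addition formula F_{m+n} = F_m F_{n+1} + F_{m−1} F_n with m=5, n=6: F_{11} = 5·13 + 3·8 = 65 + 24 = 89.

89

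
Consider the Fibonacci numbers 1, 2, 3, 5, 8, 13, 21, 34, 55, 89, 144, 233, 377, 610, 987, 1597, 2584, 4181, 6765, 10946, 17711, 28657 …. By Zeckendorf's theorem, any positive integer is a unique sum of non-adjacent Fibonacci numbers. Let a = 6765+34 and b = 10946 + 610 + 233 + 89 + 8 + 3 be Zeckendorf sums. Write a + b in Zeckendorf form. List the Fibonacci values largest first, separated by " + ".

17711 + 610 + 233 + 89 + 34 + 8 + 3

The two numbers are 6799 and 11889, so their sum is 18688.
take 17711 (≤ 18688); 18688 − 17711 = 977
take 610 (≤ 977); 977 − 610 = 367
take 233 (≤ 367); 367 − 233 = 134
take 89 (≤ 134); 134 − 89 = 45
take 34 (≤ 45); 45 − 34 = 11
take 8 (≤ 11); 11 − 8 = 3
take 3 (≤ 3); 3 − 3 = 0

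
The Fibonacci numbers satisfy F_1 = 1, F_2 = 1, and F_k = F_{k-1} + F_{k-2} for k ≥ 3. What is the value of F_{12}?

Iterating the recurrence up to F_{5} = 5 and F_{4} = 3:
F_{6} = F_{5} + F_{4} = 5 + 3 = 8
F_{7} = F_{6} + F_{5} = 8 + 5 = 13
F_{8} = F_{7} + F_{6} = 13 + 8 = 21
F_{9} = F_{8} + F_{7} = 21 + 13 = 34
F_{10} = F_{9} + F_{8} = 34 + 21 = 55
F_{11} = F_{10} + F_{9} = 55 + 34 = 89
F_{12} = F_{11} + F_{10} = 89 + 55 = 144

144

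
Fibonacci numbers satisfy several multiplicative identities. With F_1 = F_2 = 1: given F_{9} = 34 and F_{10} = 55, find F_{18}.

By the doubling identity F_{2k} = F_k(2F_{k+1} − F_k): F_{18} = 34·(2·55 − 34) = 34·76 = 2584.

2584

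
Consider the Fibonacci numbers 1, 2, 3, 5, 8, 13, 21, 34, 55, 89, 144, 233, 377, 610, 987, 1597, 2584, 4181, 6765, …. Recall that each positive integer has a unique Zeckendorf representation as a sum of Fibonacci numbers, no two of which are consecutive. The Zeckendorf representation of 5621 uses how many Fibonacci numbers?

Repeatedly subtract the largest Fibonacci number that fits:
4181 ≤ 5621 < 6765, so take 4181; remainder 1440
987 ≤ 1440 < 1597, so take 987; remainder 453
377 ≤ 453 < 610, so take 377; remainder 76
55 ≤ 76 < 89, so take 55; remainder 21
21 ≤ 21 < 34, so take 21; remainder 0
5621 = 4181 + 987 + 377 + 55 + 21, which has 5 terms.

5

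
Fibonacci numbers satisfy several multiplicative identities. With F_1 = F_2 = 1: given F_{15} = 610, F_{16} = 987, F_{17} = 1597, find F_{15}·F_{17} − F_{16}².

1

610·1597 − 987² = 974170 − 974169 = 1. (Cassini's identity: F_{k−1}F_{k+1} − F_k² = (−1)^k.)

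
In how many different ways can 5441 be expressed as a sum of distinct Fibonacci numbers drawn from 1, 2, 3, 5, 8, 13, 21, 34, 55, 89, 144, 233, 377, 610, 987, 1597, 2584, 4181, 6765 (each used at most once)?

52

Starting from the Zeckendorf form and repeatedly splitting a term F_k into F_{k−1} + F_{k−2} (when neither is already used) reaches every representation.
5441 = 4181+987+233+34+5+1 = 4181+987+233+34+3+2+1 = 4181+987+233+21+13+5+1 = 4181+987+144+89+34+5+1 = … (48 more), for 52 in all.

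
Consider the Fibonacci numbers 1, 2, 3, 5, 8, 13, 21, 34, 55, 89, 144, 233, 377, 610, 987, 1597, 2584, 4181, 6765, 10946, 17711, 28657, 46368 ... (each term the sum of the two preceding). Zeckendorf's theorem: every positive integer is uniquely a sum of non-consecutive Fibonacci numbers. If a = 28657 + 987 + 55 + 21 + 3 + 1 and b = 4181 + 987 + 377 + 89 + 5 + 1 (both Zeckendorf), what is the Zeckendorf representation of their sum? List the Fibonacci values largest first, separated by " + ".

28657 + 4181 + 1597 + 610 + 233 + 55 + 21 + 8 + 2

The two numbers are 29724 and 5640, so their sum is 35364.
35364 − 28657 = 6707
6707 − 4181 = 2526
2526 − 1597 = 929
929 − 610 = 319
319 − 233 = 86
86 − 55 = 31
31 − 21 = 10
10 − 8 = 2
2 − 2 = 0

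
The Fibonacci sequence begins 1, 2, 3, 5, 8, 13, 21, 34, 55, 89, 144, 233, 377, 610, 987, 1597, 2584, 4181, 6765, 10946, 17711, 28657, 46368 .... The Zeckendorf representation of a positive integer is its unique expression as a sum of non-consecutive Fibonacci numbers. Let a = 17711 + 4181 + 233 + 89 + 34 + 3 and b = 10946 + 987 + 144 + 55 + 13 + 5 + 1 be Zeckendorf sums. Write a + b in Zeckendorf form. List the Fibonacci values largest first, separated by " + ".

28657 + 4181 + 987 + 377 + 144 + 55 + 1

The two numbers are 22251 and 12151, so their sum is 34402.
Greedy algorithm:
34402 − 28657 = 5745
5745 − 4181 = 1564
1564 − 987 = 577
577 − 377 = 200
200 − 144 = 56
56 − 55 = 1
1 − 1 = 0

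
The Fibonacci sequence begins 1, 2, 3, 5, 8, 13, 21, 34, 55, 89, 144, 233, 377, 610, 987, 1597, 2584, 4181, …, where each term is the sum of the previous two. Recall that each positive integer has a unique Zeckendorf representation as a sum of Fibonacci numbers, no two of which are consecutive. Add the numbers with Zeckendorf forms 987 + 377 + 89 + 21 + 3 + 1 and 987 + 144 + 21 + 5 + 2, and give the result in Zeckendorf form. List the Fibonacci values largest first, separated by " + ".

The two numbers are 1478 and 1159, so their sum is 2637.
2637: greatest Fibonacci not exceeding it is 2584, leaving 53
53: greatest Fibonacci not exceeding it is 34, leaving 19
19: greatest Fibonacci not exceeding it is 13, leaving 6
6: greatest Fibonacci not exceeding it is 5, leaving 1
1: greatest Fibonacci not exceeding it is 1, leaving 0

2584 + 34 + 13 + 5 + 1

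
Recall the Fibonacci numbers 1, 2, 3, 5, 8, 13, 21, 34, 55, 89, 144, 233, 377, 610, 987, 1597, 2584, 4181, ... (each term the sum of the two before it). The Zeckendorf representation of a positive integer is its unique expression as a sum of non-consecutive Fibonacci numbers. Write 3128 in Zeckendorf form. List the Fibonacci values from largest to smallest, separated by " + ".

2584 + 377 + 144 + 21 + 2

Greedily peel off the largest Fibonacci term at each step:
3128: greatest Fibonacci not exceeding it is 2584, leaving 544
544: greatest Fibonacci not exceeding it is 377, leaving 167
167: greatest Fibonacci not exceeding it is 144, leaving 23
23: greatest Fibonacci not exceeding it is 21, leaving 2
2: greatest Fibonacci not exceeding it is 2, leaving 0
So 3128 = 2584 + 377 + 144 + 21 + 2, with no two terms consecutive in the sequence.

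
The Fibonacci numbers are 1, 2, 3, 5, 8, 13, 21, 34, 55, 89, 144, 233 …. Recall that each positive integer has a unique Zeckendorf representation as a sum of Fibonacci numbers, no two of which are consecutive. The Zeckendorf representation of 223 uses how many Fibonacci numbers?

4

Greedy algorithm:
subtract 144 from 223: 79 remains
subtract 55 from 79: 24 remains
subtract 21 from 24: 3 remains
subtract 3 from 3: 0 remains
223 = 144 + 55 + 21 + 3, which has 4 terms.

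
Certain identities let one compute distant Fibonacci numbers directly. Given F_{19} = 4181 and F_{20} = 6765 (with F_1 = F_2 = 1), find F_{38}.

39088169

By the doubling identity F_{2k} = F_k(2F_{k+1} − F_k): F_{38} = 4181·(2·6765 − 4181) = 4181·9349 = 39088169.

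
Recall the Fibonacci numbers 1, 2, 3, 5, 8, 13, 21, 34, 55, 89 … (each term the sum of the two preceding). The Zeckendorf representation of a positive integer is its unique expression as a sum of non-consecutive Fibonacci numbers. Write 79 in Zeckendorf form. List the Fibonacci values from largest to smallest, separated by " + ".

Greedily peel off the largest Fibonacci term at each step:
79 − 55 = 24
24 − 21 = 3
3 − 3 = 0
So 79 = 55 + 21 + 3, with no two terms consecutive in the sequence.

55 + 21 + 3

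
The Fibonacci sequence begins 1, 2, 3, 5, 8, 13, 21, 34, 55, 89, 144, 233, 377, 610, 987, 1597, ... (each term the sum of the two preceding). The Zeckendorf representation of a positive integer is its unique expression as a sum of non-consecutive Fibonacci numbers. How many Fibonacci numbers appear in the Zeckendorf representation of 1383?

largest Fibonacci ≤ 1383 is 987; 1383 − 987 = 396
largest Fibonacci ≤ 396 is 377; 396 − 377 = 19
largest Fibonacci ≤ 19 is 13; 19 − 13 = 6
largest Fibonacci ≤ 6 is 5; 6 − 5 = 1
largest Fibonacci ≤ 1 is 1; 1 − 1 = 0
1383 = 987 + 377 + 13 + 5 + 1, which has 5 terms.

5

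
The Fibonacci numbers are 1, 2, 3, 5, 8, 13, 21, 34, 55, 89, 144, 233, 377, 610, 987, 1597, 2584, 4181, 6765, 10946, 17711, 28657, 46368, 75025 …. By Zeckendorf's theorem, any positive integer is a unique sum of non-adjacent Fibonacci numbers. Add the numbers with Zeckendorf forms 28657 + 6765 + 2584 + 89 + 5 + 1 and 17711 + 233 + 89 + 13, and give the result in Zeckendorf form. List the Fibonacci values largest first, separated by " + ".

46368 + 6765 + 2584 + 377 + 34 + 13 + 5 + 1

The two numbers are 38101 and 18046, so their sum is 56147.
Greedily peel off the largest Fibonacci term at each step:
56147: greatest Fibonacci not exceeding it is 46368, leaving 9779
9779: greatest Fibonacci not exceeding it is 6765, leaving 3014
3014: greatest Fibonacci not exceeding it is 2584, leaving 430
430: greatest Fibonacci not exceeding it is 377, leaving 53
53: greatest Fibonacci not exceeding it is 34, leaving 19
19: greatest Fibonacci not exceeding it is 13, leaving 6
6: greatest Fibonacci not exceeding it is 5, leaving 1
1: greatest Fibonacci not exceeding it is 1, leaving 0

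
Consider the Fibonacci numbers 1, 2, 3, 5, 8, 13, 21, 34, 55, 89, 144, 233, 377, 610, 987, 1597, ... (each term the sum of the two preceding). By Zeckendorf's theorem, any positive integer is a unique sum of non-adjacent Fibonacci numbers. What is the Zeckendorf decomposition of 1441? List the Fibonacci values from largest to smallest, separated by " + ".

987 + 377 + 55 + 21 + 1

1441 − 987 = 454
454 − 377 = 77
77 − 55 = 22
22 − 21 = 1
1 − 1 = 0
So 1441 = 987 + 377 + 55 + 21 + 1, with no two terms consecutive in the sequence.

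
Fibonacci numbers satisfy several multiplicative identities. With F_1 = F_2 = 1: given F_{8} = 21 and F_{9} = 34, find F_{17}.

1597

By F_{2k+1} = F_k² + F_{k+1}²: F_{17} = 21² + 34² = 441 + 1156 = 1597.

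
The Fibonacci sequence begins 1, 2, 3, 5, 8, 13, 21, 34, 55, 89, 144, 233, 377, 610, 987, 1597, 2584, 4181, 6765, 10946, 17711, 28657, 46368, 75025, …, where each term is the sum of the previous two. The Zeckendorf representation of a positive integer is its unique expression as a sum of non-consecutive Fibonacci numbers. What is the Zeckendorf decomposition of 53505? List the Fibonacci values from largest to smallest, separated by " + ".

46368 + 6765 + 233 + 89 + 34 + 13 + 3

53505: greatest Fibonacci not exceeding it is 46368, leaving 7137
7137: greatest Fibonacci not exceeding it is 6765, leaving 372
372: greatest Fibonacci not exceeding it is 233, leaving 139
139: greatest Fibonacci not exceeding it is 89, leaving 50
50: greatest Fibonacci not exceeding it is 34, leaving 16
16: greatest Fibonacci not exceeding it is 13, leaving 3
3: greatest Fibonacci not exceeding it is 3, leaving 0
So 53505 = 46368 + 6765 + 233 + 89 + 34 + 13 + 3, with no two terms consecutive in the sequence.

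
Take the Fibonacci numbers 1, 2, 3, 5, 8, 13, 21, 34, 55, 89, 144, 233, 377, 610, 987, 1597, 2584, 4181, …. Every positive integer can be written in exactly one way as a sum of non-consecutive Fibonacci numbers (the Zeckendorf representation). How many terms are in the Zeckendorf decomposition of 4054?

7

largest Fibonacci ≤ 4054 is 2584; 4054 − 2584 = 1470
largest Fibonacci ≤ 1470 is 987; 1470 − 987 = 483
largest Fibonacci ≤ 483 is 377; 483 − 377 = 106
largest Fibonacci ≤ 106 is 89; 106 − 89 = 17
largest Fibonacci ≤ 17 is 13; 17 − 13 = 4
largest Fibonacci ≤ 4 is 3; 4 − 3 = 1
largest Fibonacci ≤ 1 is 1; 1 − 1 = 0
4054 = 2584 + 987 + 377 + 89 + 13 + 3 + 1, which has 7 terms.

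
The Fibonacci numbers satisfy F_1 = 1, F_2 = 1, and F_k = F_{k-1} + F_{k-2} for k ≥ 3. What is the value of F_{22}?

17711

Iterating the recurrence up to F_{18} = 2584 and F_{17} = 1597:
F_{19} = F_{18} + F_{17} = 2584 + 1597 = 4181
F_{20} = F_{19} + F_{18} = 4181 + 2584 = 6765
F_{21} = F_{20} + F_{19} = 6765 + 4181 = 10946
F_{22} = F_{21} + F_{20} = 10946 + 6765 = 17711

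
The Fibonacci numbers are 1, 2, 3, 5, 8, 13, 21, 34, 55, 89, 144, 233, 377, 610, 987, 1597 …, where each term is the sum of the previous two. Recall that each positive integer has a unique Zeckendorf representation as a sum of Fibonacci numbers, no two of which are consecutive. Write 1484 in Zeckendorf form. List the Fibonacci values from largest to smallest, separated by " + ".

987 + 377 + 89 + 21 + 8 + 2

Greedy algorithm:
1484 − 987 = 497
497 − 377 = 120
120 − 89 = 31
31 − 21 = 10
10 − 8 = 2
2 − 2 = 0
So 1484 = 987 + 377 + 89 + 21 + 8 + 2, with no two terms consecutive in the sequence.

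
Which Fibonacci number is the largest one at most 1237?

987

987 ≤ 1237 < 1597, so the largest Fibonacci number not exceeding 1237 is 987.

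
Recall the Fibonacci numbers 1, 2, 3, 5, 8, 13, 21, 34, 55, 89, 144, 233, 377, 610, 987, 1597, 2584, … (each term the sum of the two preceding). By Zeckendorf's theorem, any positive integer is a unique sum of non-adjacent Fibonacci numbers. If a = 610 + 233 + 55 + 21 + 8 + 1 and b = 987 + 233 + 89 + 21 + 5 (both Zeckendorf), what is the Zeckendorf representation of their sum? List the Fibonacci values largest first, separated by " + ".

The two numbers are 928 and 1335, so their sum is 2263.
2263 − 1597 = 666
666 − 610 = 56
56 − 55 = 1
1 − 1 = 0

1597 + 610 + 55 + 1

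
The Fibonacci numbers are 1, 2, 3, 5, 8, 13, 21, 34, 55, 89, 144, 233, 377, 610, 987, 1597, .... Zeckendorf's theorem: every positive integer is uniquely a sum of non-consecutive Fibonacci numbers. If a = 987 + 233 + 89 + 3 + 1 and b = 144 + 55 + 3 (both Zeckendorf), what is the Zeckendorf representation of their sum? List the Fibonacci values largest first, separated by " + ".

The two numbers are 1313 and 202, so their sum is 1515.
987 ≤ 1515 < 1597, so take 987; remainder 528
377 ≤ 528 < 610, so take 377; remainder 151
144 ≤ 151 < 233, so take 144; remainder 7
5 ≤ 7 < 8, so take 5; remainder 2
2 ≤ 2 < 3, so take 2; remainder 0

987 + 377 + 144 + 5 + 2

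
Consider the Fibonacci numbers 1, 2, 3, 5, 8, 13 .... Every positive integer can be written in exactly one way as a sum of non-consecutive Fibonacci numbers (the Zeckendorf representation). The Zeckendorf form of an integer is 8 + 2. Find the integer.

10

8 + 2 = 10.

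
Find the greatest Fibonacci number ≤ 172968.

121393 ≤ 172968 < 196418, so the largest Fibonacci number not exceeding 172968 is 121393.

121393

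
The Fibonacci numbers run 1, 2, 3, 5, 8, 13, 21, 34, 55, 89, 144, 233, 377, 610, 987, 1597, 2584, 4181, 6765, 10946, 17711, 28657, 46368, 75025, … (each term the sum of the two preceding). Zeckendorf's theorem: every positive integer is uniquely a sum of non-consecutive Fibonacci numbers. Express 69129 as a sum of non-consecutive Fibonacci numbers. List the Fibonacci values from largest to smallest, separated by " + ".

largest Fibonacci ≤ 69129 is 46368; 69129 − 46368 = 22761
largest Fibonacci ≤ 22761 is 17711; 22761 − 17711 = 5050
largest Fibonacci ≤ 5050 is 4181; 5050 − 4181 = 869
largest Fibonacci ≤ 869 is 610; 869 − 610 = 259
largest Fibonacci ≤ 259 is 233; 259 − 233 = 26
largest Fibonacci ≤ 26 is 21; 26 − 21 = 5
largest Fibonacci ≤ 5 is 5; 5 − 5 = 0
So 69129 = 46368 + 17711 + 4181 + 610 + 233 + 21 + 5, with no two terms consecutive in the sequence.

46368 + 17711 + 4181 + 610 + 233 + 21 + 5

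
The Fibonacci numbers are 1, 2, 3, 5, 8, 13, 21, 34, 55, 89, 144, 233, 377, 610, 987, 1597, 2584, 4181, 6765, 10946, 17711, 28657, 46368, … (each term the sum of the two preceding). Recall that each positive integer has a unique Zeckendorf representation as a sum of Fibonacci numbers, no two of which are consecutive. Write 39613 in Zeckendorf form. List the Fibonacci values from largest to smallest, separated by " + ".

28657 + 10946 + 8 + 2

39613: greatest Fibonacci not exceeding it is 28657, leaving 10956
10956: greatest Fibonacci not exceeding it is 10946, leaving 10
10: greatest Fibonacci not exceeding it is 8, leaving 2
2: greatest Fibonacci not exceeding it is 2, leaving 0
So 39613 = 28657 + 10946 + 8 + 2, with no two terms consecutive in the sequence.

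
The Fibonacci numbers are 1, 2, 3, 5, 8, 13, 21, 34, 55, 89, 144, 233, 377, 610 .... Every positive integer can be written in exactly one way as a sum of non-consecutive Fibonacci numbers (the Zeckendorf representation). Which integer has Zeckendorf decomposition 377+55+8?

377+55+8 = 440.

440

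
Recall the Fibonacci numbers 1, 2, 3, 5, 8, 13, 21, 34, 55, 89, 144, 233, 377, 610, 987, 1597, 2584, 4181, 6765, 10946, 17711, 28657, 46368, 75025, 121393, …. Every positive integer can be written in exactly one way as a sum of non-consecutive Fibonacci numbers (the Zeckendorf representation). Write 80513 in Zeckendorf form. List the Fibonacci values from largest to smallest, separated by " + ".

75025 + 4181 + 987 + 233 + 55 + 21 + 8 + 3

largest Fibonacci ≤ 80513 is 75025; 80513 − 75025 = 5488
largest Fibonacci ≤ 5488 is 4181; 5488 − 4181 = 1307
largest Fibonacci ≤ 1307 is 987; 1307 − 987 = 320
largest Fibonacci ≤ 320 is 233; 320 − 233 = 87
largest Fibonacci ≤ 87 is 55; 87 − 55 = 32
largest Fibonacci ≤ 32 is 21; 32 − 21 = 11
largest Fibonacci ≤ 11 is 8; 11 − 8 = 3
largest Fibonacci ≤ 3 is 3; 3 − 3 = 0
So 80513 = 75025 + 4181 + 987 + 233 + 55 + 21 + 8 + 3, with no two terms consecutive in the sequence.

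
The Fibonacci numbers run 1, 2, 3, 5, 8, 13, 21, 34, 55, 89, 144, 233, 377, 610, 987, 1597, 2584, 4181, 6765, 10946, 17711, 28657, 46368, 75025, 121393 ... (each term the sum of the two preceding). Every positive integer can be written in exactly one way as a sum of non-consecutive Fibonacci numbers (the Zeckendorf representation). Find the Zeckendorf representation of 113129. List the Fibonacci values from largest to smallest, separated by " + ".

take 75025 (≤ 113129); 113129 − 75025 = 38104
take 28657 (≤ 38104); 38104 − 28657 = 9447
take 6765 (≤ 9447); 9447 − 6765 = 2682
take 2584 (≤ 2682); 2682 − 2584 = 98
take 89 (≤ 98); 98 − 89 = 9
take 8 (≤ 9); 9 − 8 = 1
take 1 (≤ 1); 1 − 1 = 0
So 113129 = 75025 + 28657 + 6765 + 2584 + 89 + 8 + 1, with no two terms consecutive in the sequence.

75025 + 28657 + 6765 + 2584 + 89 + 8 + 1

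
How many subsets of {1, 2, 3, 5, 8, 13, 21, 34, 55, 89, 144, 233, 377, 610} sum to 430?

Each representation comes from the Zeckendorf form by replacing some F_k with F_{k−1} + F_{k−2} where possible.
430 = 377+34+13+5+1 = 377+34+13+3+2+1 = 233+144+34+13+5+1 = 377+34+8+5+3+2+1 = … (8 more), for 12 in all.

12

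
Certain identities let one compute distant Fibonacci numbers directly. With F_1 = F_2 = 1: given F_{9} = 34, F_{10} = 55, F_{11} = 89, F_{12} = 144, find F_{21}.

10946

By the addition formula F_{m+n} = F_m F_{n+1} + F_{m−1} F_n with m=10, n=11: F_{21} = 55·144 + 34·89 = 7920 + 3026 = 10946.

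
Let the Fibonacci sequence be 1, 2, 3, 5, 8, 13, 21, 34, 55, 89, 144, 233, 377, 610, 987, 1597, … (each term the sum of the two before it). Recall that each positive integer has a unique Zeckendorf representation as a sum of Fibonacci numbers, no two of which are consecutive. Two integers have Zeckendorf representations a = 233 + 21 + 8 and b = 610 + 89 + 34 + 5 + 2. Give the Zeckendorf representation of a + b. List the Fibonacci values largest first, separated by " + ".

The two numbers are 262 and 740, so their sum is 1002.
largest Fibonacci ≤ 1002 is 987; 1002 − 987 = 15
largest Fibonacci ≤ 15 is 13; 15 − 13 = 2
largest Fibonacci ≤ 2 is 2; 2 − 2 = 0

987 + 13 + 2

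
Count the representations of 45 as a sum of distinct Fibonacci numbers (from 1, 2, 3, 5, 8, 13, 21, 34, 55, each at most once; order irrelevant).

6

45 = 34+8+3 = 34+8+2+1 = 21+13+8+3 = 34+5+3+2+1 = … (2 more), for 6 in all.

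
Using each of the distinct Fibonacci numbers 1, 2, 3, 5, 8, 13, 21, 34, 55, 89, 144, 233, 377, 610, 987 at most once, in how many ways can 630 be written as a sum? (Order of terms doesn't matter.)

4

Each representation comes from the Zeckendorf form by replacing some F_k with F_{k−1} + F_{k−2} where possible.
630 = 610+13+5+2 = 377+233+13+5+2 = 377+144+89+13+5+2 = 377+144+55+34+13+5+2 — 4 representations.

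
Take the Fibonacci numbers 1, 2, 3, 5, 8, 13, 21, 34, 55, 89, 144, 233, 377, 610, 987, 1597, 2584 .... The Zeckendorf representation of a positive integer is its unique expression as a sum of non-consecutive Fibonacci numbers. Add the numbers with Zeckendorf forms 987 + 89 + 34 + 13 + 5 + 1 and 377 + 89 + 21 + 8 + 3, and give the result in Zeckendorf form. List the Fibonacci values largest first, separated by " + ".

1597 + 21 + 8 + 1

The two numbers are 1129 and 498, so their sum is 1627.
largest Fibonacci ≤ 1627 is 1597; 1627 − 1597 = 30
largest Fibonacci ≤ 30 is 21; 30 − 21 = 9
largest Fibonacci ≤ 9 is 8; 9 − 8 = 1
largest Fibonacci ≤ 1 is 1; 1 − 1 = 0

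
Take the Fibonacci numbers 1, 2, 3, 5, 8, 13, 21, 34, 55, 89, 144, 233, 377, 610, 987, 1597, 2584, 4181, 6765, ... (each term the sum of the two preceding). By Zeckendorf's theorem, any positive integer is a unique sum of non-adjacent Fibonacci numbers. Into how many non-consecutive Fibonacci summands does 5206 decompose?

Greedy algorithm:
take 4181 (≤ 5206); 5206 − 4181 = 1025
take 987 (≤ 1025); 1025 − 987 = 38
take 34 (≤ 38); 38 − 34 = 4
take 3 (≤ 4); 4 − 3 = 1
take 1 (≤ 1); 1 − 1 = 0
5206 = 4181 + 987 + 34 + 3 + 1, which has 5 terms.

5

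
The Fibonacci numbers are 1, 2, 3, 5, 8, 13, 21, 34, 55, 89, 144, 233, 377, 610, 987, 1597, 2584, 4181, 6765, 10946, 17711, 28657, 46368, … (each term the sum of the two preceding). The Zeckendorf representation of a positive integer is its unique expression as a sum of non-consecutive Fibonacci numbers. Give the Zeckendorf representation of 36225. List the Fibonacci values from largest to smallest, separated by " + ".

36225 − 28657 = 7568
7568 − 6765 = 803
803 − 610 = 193
193 − 144 = 49
49 − 34 = 15
15 − 13 = 2
2 − 2 = 0
So 36225 = 28657 + 6765 + 610 + 144 + 34 + 13 + 2, with no two terms consecutive in the sequence.

28657 + 6765 + 610 + 144 + 34 + 13 + 2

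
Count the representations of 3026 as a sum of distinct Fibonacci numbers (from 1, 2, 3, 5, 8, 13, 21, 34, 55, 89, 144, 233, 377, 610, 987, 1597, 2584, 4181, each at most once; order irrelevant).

34

Each representation comes from the Zeckendorf form by replacing some F_k with F_{k−1} + F_{k−2} where possible.
3026 = 2584+377+55+8+2 = 2584+377+55+5+3+2 = 2584+377+34+21+8+2 = 2584+233+144+55+8+2 = … (30 more), for 34 in all.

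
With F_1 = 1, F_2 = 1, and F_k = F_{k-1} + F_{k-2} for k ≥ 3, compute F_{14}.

377

Iterating the recurrence up to F_{9} = 34 and F_{8} = 21:
F_{10} = F_{9} + F_{8} = 34 + 21 = 55
F_{11} = F_{10} + F_{9} = 55 + 34 = 89
F_{12} = F_{11} + F_{10} = 89 + 55 = 144
F_{13} = F_{12} + F_{11} = 144 + 89 = 233
F_{14} = F_{13} + F_{12} = 233 + 144 = 377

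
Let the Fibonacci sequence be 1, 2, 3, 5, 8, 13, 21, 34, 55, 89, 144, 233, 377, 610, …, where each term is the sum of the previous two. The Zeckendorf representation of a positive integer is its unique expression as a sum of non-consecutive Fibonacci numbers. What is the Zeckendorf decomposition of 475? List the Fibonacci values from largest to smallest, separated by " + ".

Repeatedly subtract the largest Fibonacci number that fits:
largest Fibonacci ≤ 475 is 377; 475 − 377 = 98
largest Fibonacci ≤ 98 is 89; 98 − 89 = 9
largest Fibonacci ≤ 9 is 8; 9 − 8 = 1
largest Fibonacci ≤ 1 is 1; 1 − 1 = 0
So 475 = 377 + 89 + 8 + 1, with no two terms consecutive in the sequence.

377 + 89 + 8 + 1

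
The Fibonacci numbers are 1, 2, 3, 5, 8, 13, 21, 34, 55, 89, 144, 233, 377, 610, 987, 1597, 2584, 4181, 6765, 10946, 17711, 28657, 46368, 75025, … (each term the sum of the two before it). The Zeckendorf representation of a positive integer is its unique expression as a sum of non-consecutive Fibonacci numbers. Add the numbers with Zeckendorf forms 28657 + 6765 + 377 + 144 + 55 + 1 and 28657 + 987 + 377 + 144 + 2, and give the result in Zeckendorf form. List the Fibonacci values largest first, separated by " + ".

The two numbers are 35999 and 30167, so their sum is 66166.
Greedy algorithm:
66166: greatest Fibonacci not exceeding it is 46368, leaving 19798
19798: greatest Fibonacci not exceeding it is 17711, leaving 2087
2087: greatest Fibonacci not exceeding it is 1597, leaving 490
490: greatest Fibonacci not exceeding it is 377, leaving 113
113: greatest Fibonacci not exceeding it is 89, leaving 24
24: greatest Fibonacci not exceeding it is 21, leaving 3
3: greatest Fibonacci not exceeding it is 3, leaving 0

46368 + 17711 + 1597 + 377 + 89 + 21 + 3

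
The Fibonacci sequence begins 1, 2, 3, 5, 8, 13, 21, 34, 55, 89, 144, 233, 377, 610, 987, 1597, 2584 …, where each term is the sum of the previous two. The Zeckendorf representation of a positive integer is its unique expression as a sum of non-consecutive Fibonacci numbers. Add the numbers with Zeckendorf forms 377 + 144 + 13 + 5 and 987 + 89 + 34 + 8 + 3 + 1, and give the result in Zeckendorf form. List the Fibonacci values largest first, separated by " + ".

1597 + 55 + 8 + 1

The two numbers are 539 and 1122, so their sum is 1661.
Greedily peel off the largest Fibonacci term at each step:
take 1597 (≤ 1661); 1661 − 1597 = 64
take 55 (≤ 64); 64 − 55 = 9
take 8 (≤ 9); 9 − 8 = 1
take 1 (≤ 1); 1 − 1 = 0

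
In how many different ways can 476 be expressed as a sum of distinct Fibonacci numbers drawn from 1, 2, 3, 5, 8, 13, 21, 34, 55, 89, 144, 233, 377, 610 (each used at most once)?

Each representation comes from the Zeckendorf form by replacing some F_k with F_{k−1} + F_{k−2} where possible.
476 = 377+89+8+2 = 377+89+5+3+2 = 377+55+34+8+2 = … (9 more), for 12 in all.

12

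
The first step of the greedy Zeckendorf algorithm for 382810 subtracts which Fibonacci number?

317811

317811 ≤ 382810 < 514229, so the largest Fibonacci number not exceeding 382810 is 317811.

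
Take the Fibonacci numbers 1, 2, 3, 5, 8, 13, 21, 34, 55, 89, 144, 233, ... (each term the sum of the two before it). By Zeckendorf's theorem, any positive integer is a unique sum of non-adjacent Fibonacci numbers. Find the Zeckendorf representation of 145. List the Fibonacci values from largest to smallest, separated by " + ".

largest Fibonacci ≤ 145 is 144; 145 − 144 = 1
largest Fibonacci ≤ 1 is 1; 1 − 1 = 0
So 145 = 144 + 1, with no two terms consecutive in the sequence.

144 + 1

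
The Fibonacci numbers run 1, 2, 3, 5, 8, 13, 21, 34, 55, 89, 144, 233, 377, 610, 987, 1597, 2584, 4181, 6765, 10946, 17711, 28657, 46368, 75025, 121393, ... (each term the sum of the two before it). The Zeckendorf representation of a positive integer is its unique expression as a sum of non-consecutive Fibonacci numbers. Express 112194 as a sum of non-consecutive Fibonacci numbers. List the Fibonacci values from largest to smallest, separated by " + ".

Greedily peel off the largest Fibonacci term at each step:
112194: greatest Fibonacci not exceeding it is 75025, leaving 37169
37169: greatest Fibonacci not exceeding it is 28657, leaving 8512
8512: greatest Fibonacci not exceeding it is 6765, leaving 1747
1747: greatest Fibonacci not exceeding it is 1597, leaving 150
150: greatest Fibonacci not exceeding it is 144, leaving 6
6: greatest Fibonacci not exceeding it is 5, leaving 1
1: greatest Fibonacci not exceeding it is 1, leaving 0
So 112194 = 75025 + 28657 + 6765 + 1597 + 144 + 5 + 1, with no two terms consecutive in the sequence.

75025 + 28657 + 6765 + 1597 + 144 + 5 + 1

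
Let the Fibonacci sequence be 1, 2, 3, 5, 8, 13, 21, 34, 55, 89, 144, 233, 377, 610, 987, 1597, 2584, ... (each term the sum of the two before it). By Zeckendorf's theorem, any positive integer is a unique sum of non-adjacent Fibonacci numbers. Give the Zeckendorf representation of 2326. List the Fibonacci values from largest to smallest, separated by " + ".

2326: greatest Fibonacci not exceeding it is 1597, leaving 729
729: greatest Fibonacci not exceeding it is 610, leaving 119
119: greatest Fibonacci not exceeding it is 89, leaving 30
30: greatest Fibonacci not exceeding it is 21, leaving 9
9: greatest Fibonacci not exceeding it is 8, leaving 1
1: greatest Fibonacci not exceeding it is 1, leaving 0
So 2326 = 1597 + 610 + 89 + 21 + 8 + 1, with no two terms consecutive in the sequence.

1597 + 610 + 89 + 21 + 8 + 1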